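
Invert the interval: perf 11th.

perfect 5th

First reduce the compound perfect eleventh to its simple form, a perfect fourth.
Interval numbers invert to sum to nine: 4 + 5 = 9, so a fourth inverts to a fifth.
Quality inverts too: perfect stays perfect. That makes the inversion a perfect fifth.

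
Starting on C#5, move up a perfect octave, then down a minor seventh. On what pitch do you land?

D#5

Up a perfect octave from C#5: C#6 (12 semitones up).
C#6 down a minor seventh → D#5 (10 semitones).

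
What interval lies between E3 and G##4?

E to G spans three letter names (E-F-G), plus an octave — that makes it a tenth of some quality.
The major tenth is 16 semitones; here we have 17, one semitone wider: augmented.
(Equivalently, a compound augmented third: an augmented third plus an octave.)

augmented tenth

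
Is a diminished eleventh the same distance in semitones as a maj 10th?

A diminished eleventh = 16 semitones = a major tenth; enharmonically equal.

Yes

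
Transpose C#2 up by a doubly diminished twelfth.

Gb3

The twelfth's letter: C up five letter names plus an octave → G.
A doubly diminished twelfth is 17 semitones; 17 semitones up from C#2 gives Gb3.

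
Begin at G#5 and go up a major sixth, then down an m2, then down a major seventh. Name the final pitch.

Up a major sixth from G#5: E#6 (9 semitones up).
A minor second down from E#6 is D##6.
D##6 down a major seventh → E#5 (11 semitones).

E#5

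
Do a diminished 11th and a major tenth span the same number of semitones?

A diminished eleventh = 16 semitones = a major tenth; enharmonically equal.

Yes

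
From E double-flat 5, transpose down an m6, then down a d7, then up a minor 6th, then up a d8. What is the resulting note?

F flat 5

Ebb5 down a minor sixth → Gb4 (8 semitones).
Gb4 down a diminished seventh → A3 (9 semitones).
A3 up a minor sixth → F4 (8 semitones).
A diminished octave up from F4 is Fb5.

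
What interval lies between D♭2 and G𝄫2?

diminished fourth

D to G spans four letter names (D-E-F-G): a fourth.
A perfect fourth would be 5 semitones; Db2 to Gbb2 is 4, one semitone narrower, so the interval is diminished.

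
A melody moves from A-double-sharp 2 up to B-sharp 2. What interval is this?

minor second

A to B spans two letter names (A-B), so the interval is some kind of second.
At 1 semitone, A##2→B#2 falls one short of a major second: minor.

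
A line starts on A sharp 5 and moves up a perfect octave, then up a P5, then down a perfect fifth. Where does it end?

A sharp 6

Up a perfect octave from A#5: A#6 (12 semitones up).
A perfect fifth up from A#6 is E#7.
Down a perfect fifth from E#7: A#6 (7 semitones down).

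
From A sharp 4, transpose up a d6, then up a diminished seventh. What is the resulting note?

A#4 up a diminished sixth → F5 (7 semitones).
A diminished seventh up from F5 is Ebb6.

E double-flat 6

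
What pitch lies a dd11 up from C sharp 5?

Four letters up from C (plus an octave) reaches F.
Moving 15 semitones up from C#5 (the size of a doubly diminished eleventh) reaches Fb6.

F flat 6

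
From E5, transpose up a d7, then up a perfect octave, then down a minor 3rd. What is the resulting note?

Up a diminished seventh from E5: Db6 (9 semitones up).
A perfect octave up from Db6 is Db7.
Down a minor third from Db7: Bb6 (3 semitones down).

Bb6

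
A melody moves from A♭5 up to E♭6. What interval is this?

perfect fifth

A to E spans five letter names (A-B-C-D-E), so the interval is some kind of fifth.
Ab5 to Eb6 is 7 semitones, matching the perfect fifth exactly, so the quality is perfect.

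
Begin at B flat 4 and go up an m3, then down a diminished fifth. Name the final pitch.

G 4

A minor third up from Bb4 is Db5.
Db5 down a diminished fifth → G4 (6 semitones).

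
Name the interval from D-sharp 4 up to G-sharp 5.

perfect 11th

D to G spans four letter names (D-E-F-G), plus an octave, so the interval is some kind of eleventh.
The perfect eleventh spans 17 semitones, and D#4 to G#5 is exactly 17 semitones — so this is a perfect eleventh.
(Equivalently, a compound perfect fourth: a perfect fourth plus an octave.)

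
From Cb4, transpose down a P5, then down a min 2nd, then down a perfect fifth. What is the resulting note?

Ab2

Down a perfect fifth from Cb4: Fb3 (7 semitones down).
A minor second down from Fb3 is Eb3.
A perfect fifth down from Eb3 is Ab2.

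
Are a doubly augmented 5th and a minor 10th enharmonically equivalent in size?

A doubly augmented fifth spans 9 semitones; a minor tenth spans 15 semitones. They differ by 6.

No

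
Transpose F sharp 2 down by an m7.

Counting seven letter names down from F lands on G.
A minor seventh is 10 semitones; 10 semitones down from F#2 gives G#1.

G sharp 1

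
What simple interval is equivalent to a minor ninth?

minor second

Each octave removed subtracts seven from the number: 9 − 7 = 2.
Quality carries through unchanged, so the simple form is a minor second.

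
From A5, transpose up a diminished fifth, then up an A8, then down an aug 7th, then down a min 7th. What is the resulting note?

A diminished fifth up from A5 is Eb6.
Up an augmented octave from Eb6: E7 (13 semitones up).
Down an augmented seventh from E7: Fb6 (12 semitones down).
A minor seventh down from Fb6 is Gb5.

Gb5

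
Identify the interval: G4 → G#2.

Descending from G4 to G#2 is the same interval as ascending G#2 to G4.
G to G is the same letter name, plus 2 octaves, so the interval is some kind of fifteenth.
The perfect fifteenth is 24 semitones; here we have 23, one semitone narrower: diminished.
(Equivalently, a compound diminished octave: a diminished octave plus an octave.)

d15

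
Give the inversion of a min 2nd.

major 7th

Interval numbers invert to sum to nine: 2 + 7 = 9, so a second inverts to a seventh.
The quality also flips — minor becomes major — giving a major seventh.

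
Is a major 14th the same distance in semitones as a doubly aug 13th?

A major fourteenth = 23 semitones = a doubly augmented thirteenth; enharmonically equal.

Yes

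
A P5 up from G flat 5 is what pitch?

The fifth takes the letter from G up to D.
A perfect fifth spans 7 semitones, so from Gb5 the target pitch is Db6.

D flat 6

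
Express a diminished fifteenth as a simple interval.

Take out an octave (7 from the number): 15 − 7 = 8.
That makes a diminished fifteenth a compound diminished octave — an octave plus a diminished octave.

diminished 8th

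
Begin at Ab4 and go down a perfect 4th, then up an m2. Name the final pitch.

A perfect fourth down from Ab4 is Eb4.
Eb4 up a minor second → Fb4 (1 semitone).

Fb4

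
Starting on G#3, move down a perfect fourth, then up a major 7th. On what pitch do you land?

A perfect fourth down from G#3 is D#3.
Up a major seventh from D#3: C##4 (11 semitones up).

C##4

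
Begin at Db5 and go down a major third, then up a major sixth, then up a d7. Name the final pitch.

Down a major third from Db5: Bbb4 (4 semitones down).
A major sixth up from Bbb4 is Gb5.
A diminished seventh up from Gb5 is Fbb6.

Fbb6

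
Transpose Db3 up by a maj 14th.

The fourteenth's letter: D up seven letter names plus an octave → C.
A major fourteenth is 23 semitones; 23 semitones up from Db3 gives C5.

C5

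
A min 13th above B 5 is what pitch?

The thirteenth's letter: B up six letter names plus an octave → G.
A minor thirteenth spans 20 semitones, so from B5 the target pitch is G7.

G 7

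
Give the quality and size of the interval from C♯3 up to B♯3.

M7

C to B spans seven letter names (C-D-E-F-G-A-B): a seventh.
C#3 to B#3 is 11 semitones, matching the major seventh exactly, so the quality is major.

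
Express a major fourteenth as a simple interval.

major 7th

Subtracting seven from the interval number removes an octave: 14 − 7 = 7.
Quality carries through unchanged, so the simple form is a major seventh.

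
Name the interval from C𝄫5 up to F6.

C to F spans four letter names (C-D-E-F), plus an octave, so the interval is some kind of eleventh.
Cbb5 to F6 spans 19 semitones — two semitones wider than the perfect eleventh (17) — giving a doubly augmented eleventh.
(Equivalently, a compound doubly augmented fourth: a doubly augmented fourth plus an octave.)

doubly augmented eleventh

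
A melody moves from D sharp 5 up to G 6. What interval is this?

D to G spans four letter names (D-E-F-G), plus an octave: an eleventh.
The perfect eleventh is 17 semitones; here we have 16, one semitone narrower: diminished.
(Equivalently, a compound diminished fourth: a diminished fourth plus an octave.)

d11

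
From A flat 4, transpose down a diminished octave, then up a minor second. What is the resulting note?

B flat 3

Ab4 down a diminished octave → A3 (11 semitones).
A minor second up from A3 is Bb3.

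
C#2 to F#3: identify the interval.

perfect eleventh

C to F spans four letter names (C-D-E-F), plus an octave — that makes it an eleventh of some quality.
Counting semitones, C#2→F#3 is 17, which is the perfect eleventh.
(Equivalently, a compound perfect fourth: a perfect fourth plus an octave.)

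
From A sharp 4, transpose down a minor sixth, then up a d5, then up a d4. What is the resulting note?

Down a minor sixth from A#4: C##4 (8 semitones down).
C##4 up a diminished fifth → G#4 (6 semitones).
A diminished fourth up from G#4 is C5.

C 5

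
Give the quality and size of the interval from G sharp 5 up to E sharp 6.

G to E spans six letter names (G-A-B-C-D-E), so the interval is some kind of sixth.
The major sixth spans 9 semitones, and G#5 to E#6 is exactly 9 semitones — so this is a major sixth.

M6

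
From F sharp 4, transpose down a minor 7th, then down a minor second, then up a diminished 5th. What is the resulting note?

C sharp 4

A minor seventh down from F#4 is G#3.
Down a minor second from G#3: F##3 (1 semitone down).
A diminished fifth up from F##3 is C#4.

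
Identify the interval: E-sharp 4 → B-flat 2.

doubly augmented eleventh

Descending from E#4 to Bb2 is the same interval as ascending Bb2 to E#4.
B to E spans four letter names (B-C-D-E), plus an octave — that makes it an eleventh of some quality.
A perfect eleventh would be 17 semitones; Bb2 to E#4 is 19, two semitones wider, so the interval is doubly augmented.
(Equivalently, a compound doubly augmented fourth: a doubly augmented fourth plus an octave.)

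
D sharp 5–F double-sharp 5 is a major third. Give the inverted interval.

minor sixth

Interval numbers invert to sum to nine: 3 + 6 = 9, so a third inverts to a sixth.
Quality inverts too: major becomes minor. That makes the inversion a minor sixth.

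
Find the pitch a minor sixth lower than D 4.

F sharp 3

Counting six letter names down from D lands on F.
A minor sixth is 8 semitones; 8 semitones down from D4 gives F#3.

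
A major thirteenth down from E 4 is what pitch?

G 2

Counting six letter names plus an octave down from E lands on G.
Moving 21 semitones down from E4 (the size of a major thirteenth) reaches G2.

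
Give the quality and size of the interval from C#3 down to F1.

augmented twelfth

Descending from C#3 to F1 is the same interval as ascending F1 to C#3.
F to C spans five letter names (F-G-A-B-C), plus an octave: a twelfth.
F1 to C#3 spans 20 semitones — one semitone wider than the perfect twelfth (19) — giving an augmented twelfth.
(Equivalently, a compound augmented fifth: an augmented fifth plus an octave.)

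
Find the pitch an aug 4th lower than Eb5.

The fourth takes the letter from E down to B.
Moving 6 semitones down from Eb5 (the size of an augmented fourth) reaches Bbb4.

Bbb4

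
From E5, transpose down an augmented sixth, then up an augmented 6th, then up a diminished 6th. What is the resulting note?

E5 down an augmented sixth → Gb4 (10 semitones).
An augmented sixth up from Gb4 is E5.
Up a diminished sixth from E5: Cb6 (7 semitones up).

Cb6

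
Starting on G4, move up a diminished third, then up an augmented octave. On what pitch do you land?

A diminished third up from G4 is Bbb4.
An augmented octave up from Bbb4 is Bb5.

Bb5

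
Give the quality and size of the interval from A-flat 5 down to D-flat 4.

Descending from Ab5 to Db4 is the same interval as ascending Db4 to Ab5.
D to A spans five letter names (D-E-F-G-A), plus an octave: a twelfth.
Counting semitones, Db4→Ab5 is 19, which is the perfect twelfth.
(Equivalently, a compound perfect fifth: a perfect fifth plus an octave.)

perfect twelfth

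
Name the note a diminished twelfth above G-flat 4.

Counting five letter names plus an octave up from G lands on D.
A diminished twelfth spans 18 semitones, so from Gb4 the target pitch is Dbb6.

D-double-flat 6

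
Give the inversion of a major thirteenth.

minor 3rd

First reduce the compound major thirteenth to its simple form, a major sixth.
Interval numbers invert to sum to nine: 6 + 3 = 9, so a sixth inverts to a third.
And major becomes minor under inversion, so we get a minor third.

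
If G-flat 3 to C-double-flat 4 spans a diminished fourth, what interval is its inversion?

A5

The rule of nine gives the new number: 9 − 4 = 5, so a fourth becomes a fifth.
Quality inverts too: diminished becomes augmented. That makes the inversion an augmented fifth.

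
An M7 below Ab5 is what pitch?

Seven letter names down from A: B.
A major seventh is 11 semitones; 11 semitones down from Ab5 gives Bbb4.

Bbb4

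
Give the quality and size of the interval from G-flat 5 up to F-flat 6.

minor seventh

G to F spans seven letter names (G-A-B-C-D-E-F): a seventh.
At 10 semitones, Gb5→Fb6 falls one short of a major seventh: minor.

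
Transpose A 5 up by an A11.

The eleventh's letter: A up four letter names plus an octave → D.
An augmented eleventh is 18 semitones; 18 semitones up from A5 gives D#7.

D sharp 7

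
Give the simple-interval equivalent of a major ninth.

Take out an octave (7 from the number): 9 − 7 = 2.
Quality carries through unchanged, so the simple form is a major second.

M2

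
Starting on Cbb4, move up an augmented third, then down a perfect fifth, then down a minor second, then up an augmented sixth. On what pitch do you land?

E#4

An augmented third up from Cbb4 is Eb4.
Down a perfect fifth from Eb4: Ab3 (7 semitones down).
A minor second down from Ab3 is G3.
Up an augmented sixth from G3: E#4 (10 semitones up).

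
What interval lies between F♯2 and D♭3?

F to D spans six letter names (F-G-A-B-C-D), so the interval is some kind of sixth.
F#2 to Db3 spans 7 semitones — two semitones narrower than the major sixth (9) — giving a diminished sixth.

diminished sixth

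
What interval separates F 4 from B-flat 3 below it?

perfect fifth

Descending from F4 to Bb3 is the same interval as ascending Bb3 to F4.
B to F spans five letter names (B-C-D-E-F): a fifth.
Counting semitones, Bb3→F4 is 7, which is the perfect fifth.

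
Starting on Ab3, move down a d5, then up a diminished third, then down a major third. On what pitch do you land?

Dbb3

Ab3 down a diminished fifth → D3 (6 semitones).
D3 up a diminished third → Fb3 (2 semitones).
Fb3 down a major third → Dbb3 (4 semitones).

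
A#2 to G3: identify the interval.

diminished seventh

A to G spans seven letter names (A-B-C-D-E-F-G) — that makes it a seventh of some quality.
A major seventh would be 11 semitones; A#2 to G3 is 9, two semitones narrower, so the interval is diminished.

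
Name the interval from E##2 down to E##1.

Descending from E##2 to E##1 is the same interval as ascending E##1 to E##2.
E to E is the same letter name, plus an octave — that makes it an octave of some quality.
Counting semitones, E##1→E##2 is 12, which is the perfect octave.

perfect 8th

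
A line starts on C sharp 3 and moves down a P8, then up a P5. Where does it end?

G sharp 2

C#3 down a perfect octave → C#2 (12 semitones).
C#2 up a perfect fifth → G#2 (7 semitones).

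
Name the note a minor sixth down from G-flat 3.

B-flat 2

The sixth takes the letter from G down to B.
A minor sixth is 8 semitones; 8 semitones down from Gb3 gives Bb2.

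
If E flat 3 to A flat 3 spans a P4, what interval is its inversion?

P5

Inverted interval numbers add to nine, so a fourth pairs with a fifth (4 + 5 = 9).
Quality inverts too: perfect stays perfect. That makes the inversion a perfect fifth.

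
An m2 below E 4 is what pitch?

D-sharp 4

Two letter names down from E: D.
Moving 1 semitone down from E4 (the size of a minor second) reaches D#4.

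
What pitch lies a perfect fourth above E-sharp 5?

A-sharp 5

The fourth takes the letter from E up to A.
A perfect fourth is 5 semitones; 5 semitones up from E#5 gives A#5.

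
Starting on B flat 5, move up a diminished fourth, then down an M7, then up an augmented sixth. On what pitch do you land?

D flat 6

A diminished fourth up from Bb5 is Ebb6.
Ebb6 down a major seventh → Fbb5 (11 semitones).
Fbb5 up an augmented sixth → Db6 (10 semitones).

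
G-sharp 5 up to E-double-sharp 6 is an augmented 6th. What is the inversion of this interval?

diminished 3rd

The rule of nine gives the new number: 9 − 6 = 3, so a sixth becomes a third.
And augmented becomes diminished under inversion, so we get a diminished third.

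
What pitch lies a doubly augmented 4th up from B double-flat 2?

Four letter names up from B: E.
A doubly augmented fourth is 7 semitones; 7 semitones up from Bbb2 gives E3.

E 3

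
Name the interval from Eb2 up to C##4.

E to C spans six letter names (E-F-G-A-B-C), plus an octave, so the interval is some kind of thirteenth.
A major thirteenth would be 21 semitones; Eb2 to C##4 is 23, two semitones wider, so the interval is doubly augmented.
(Equivalently, a compound doubly augmented sixth: a doubly augmented sixth plus an octave.)

doubly augmented thirteenth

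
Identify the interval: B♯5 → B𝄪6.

augmented octave

B to B is the same letter name, plus an octave: an octave.
A perfect octave would be 12 semitones; B#5 to B##6 is 13, one semitone wider, so the interval is augmented.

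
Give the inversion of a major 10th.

First reduce the compound major tenth to its simple form, a major third.
Interval numbers invert to sum to nine: 3 + 6 = 9, so a third inverts to a sixth.
The quality also flips — major becomes minor — giving a minor sixth.

minor 6th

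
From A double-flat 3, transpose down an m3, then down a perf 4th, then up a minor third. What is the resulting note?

E double-flat 3

Abb3 down a minor third → Fb3 (3 semitones).
A perfect fourth down from Fb3 is Cb3.
Cb3 up a minor third → Ebb3 (3 semitones).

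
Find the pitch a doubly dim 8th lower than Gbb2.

For an octave the letter name doesn't change: still G, an octave down.
A doubly diminished octave spans 10 semitones, so from Gbb2 the target pitch is G1.

G1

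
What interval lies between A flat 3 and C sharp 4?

augmented 3rd

A to C spans three letter names (A-B-C), so the interval is some kind of third.
A major third would be 4 semitones; Ab3 to C#4 is 5, one semitone wider, so the interval is augmented.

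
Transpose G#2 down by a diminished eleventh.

Four letters down from G (plus an octave) reaches D.
A diminished eleventh is 16 semitones; 16 semitones down from G#2 gives D##1.

D##1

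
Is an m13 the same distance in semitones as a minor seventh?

A minor thirteenth spans 20 semitones; a minor seventh spans 10 semitones. They differ by 10.

No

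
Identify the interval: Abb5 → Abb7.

perfect fifteenth

A to A is the same letter name, plus 2 octaves: a fifteenth.
Abb5 to Abb7 is 24 semitones, matching the perfect fifteenth exactly, so the quality is perfect.
(Equivalently, a compound perfect octave: a perfect octave plus an octave.)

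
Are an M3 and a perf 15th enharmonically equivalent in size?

No

4 semitones (major third) vs 24 semitones (perfect fifteenth): not equal.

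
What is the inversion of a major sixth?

The rule of nine gives the new number: 9 − 6 = 3, so a sixth becomes a third.
Quality inverts too: major becomes minor. That makes the inversion a minor third.

m3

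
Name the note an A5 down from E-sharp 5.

A 4

Five letter names down from E: A.
An augmented fifth spans 8 semitones, so from E#5 the target pitch is A4.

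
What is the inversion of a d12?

First reduce the compound diminished twelfth to its simple form, a diminished fifth.
The rule of nine gives the new number: 9 − 5 = 4, so a fifth becomes a fourth.
The quality also flips — diminished becomes augmented — giving an augmented fourth.

augmented 4th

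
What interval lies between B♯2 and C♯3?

minor second

B to C spans two letter names (B-C) — that makes it a second of some quality.
At 1 semitone, B#2→C#3 falls one short of a major second: minor.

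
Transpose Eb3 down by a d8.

An octave keeps the letter name E, an octave down from E.
A diminished octave spans 11 semitones, so from Eb3 the target pitch is E2.

E2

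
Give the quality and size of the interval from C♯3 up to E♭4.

d10

C to E spans three letter names (C-D-E), plus an octave, so the interval is some kind of tenth.
The major tenth is 16 semitones; here we have 14, two semitones narrower: diminished.
(Equivalently, a compound diminished third: a diminished third plus an octave.)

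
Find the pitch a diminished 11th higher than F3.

Bbb4

The eleventh's letter: F up four letter names plus an octave → B.
Moving 16 semitones up from F3 (the size of a diminished eleventh) reaches Bbb4.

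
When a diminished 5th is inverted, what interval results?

augmented fourth

The rule of nine gives the new number: 9 − 5 = 4, so a fifth becomes a fourth.
The quality also flips — diminished becomes augmented — giving an augmented fourth.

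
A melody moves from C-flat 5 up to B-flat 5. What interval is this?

C to B spans seven letter names (C-D-E-F-G-A-B), so the interval is some kind of seventh.
Counting semitones, Cb5→Bb5 is 11, which is the major seventh.

major 7th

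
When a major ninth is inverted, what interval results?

First reduce the compound major ninth to its simple form, a major second.
Interval numbers invert to sum to nine: 2 + 7 = 9, so a second inverts to a seventh.
Quality inverts too: major becomes minor. That makes the inversion a minor seventh.

minor 7th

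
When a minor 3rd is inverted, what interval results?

Interval numbers invert to sum to nine: 3 + 6 = 9, so a third inverts to a sixth.
Quality inverts too: minor becomes major. That makes the inversion a major sixth.

M6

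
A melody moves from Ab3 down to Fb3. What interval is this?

M3

Descending from Ab3 to Fb3 is the same interval as ascending Fb3 to Ab3.
F to A spans three letter names (F-G-A), so the interval is some kind of third.
The major third spans 4 semitones, and Fb3 to Ab3 is exactly 4 semitones — so this is a major third.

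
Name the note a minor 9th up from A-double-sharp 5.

Counting two letter names plus an octave up from A lands on B.
A minor ninth spans 13 semitones, so from A##5 the target pitch is B#6.

B-sharp 6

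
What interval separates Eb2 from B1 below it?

Descending from Eb2 to B1 is the same interval as ascending B1 to Eb2.
B to E spans four letter names (B-C-D-E), so the interval is some kind of fourth.
A perfect fourth would be 5 semitones; B1 to Eb2 is 4, one semitone narrower, so the interval is diminished.

diminished fourth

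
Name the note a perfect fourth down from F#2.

C#2

Counting four letter names down from F lands on C.
A perfect fourth is 5 semitones; 5 semitones down from F#2 gives C#2.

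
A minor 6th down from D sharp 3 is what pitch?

F double-sharp 2

Counting six letter names down from D lands on F.
A minor sixth spans 8 semitones, so from D#3 the target pitch is F##2.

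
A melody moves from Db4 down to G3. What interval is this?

diminished 5th

Descending from Db4 to G3 is the same interval as ascending G3 to Db4.
G to D spans five letter names (G-A-B-C-D) — that makes it a fifth of some quality.
The perfect fifth is 7 semitones; here we have 6, one semitone narrower: diminished.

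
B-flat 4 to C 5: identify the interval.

major 2nd

B to C spans two letter names (B-C), so the interval is some kind of second.
Counting semitones, Bb4→C5 is 2, which is the major second.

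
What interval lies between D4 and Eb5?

D to E spans two letter names (D-E), plus an octave, so the interval is some kind of ninth.
A major ninth would be 14 semitones, but D4 to Eb5 is 13 — one semitone narrower, making it a minor ninth.
(Equivalently, a compound minor second: a minor second plus an octave.)

m9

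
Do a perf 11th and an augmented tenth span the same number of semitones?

Yes

Both span 17 semitones: a perfect eleventh and an augmented tenth are the same chromatic distance.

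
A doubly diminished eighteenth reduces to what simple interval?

dd4

Subtracting seven from the interval number removes an octave: 18 − 14 = 4.
So a doubly diminished eighteenth is 2 octaves plus a doubly diminished fourth. The quality is unchanged.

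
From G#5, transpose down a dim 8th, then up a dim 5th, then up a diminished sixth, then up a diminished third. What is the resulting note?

A diminished octave down from G#5 is G##4.
G##4 up a diminished fifth → D#5 (6 semitones).
D#5 up a diminished sixth → Bb5 (7 semitones).
Up a diminished third from Bb5: Dbb6 (2 semitones up).

Dbb6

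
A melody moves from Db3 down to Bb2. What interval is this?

minor third

Descending from Db3 to Bb2 is the same interval as ascending Bb2 to Db3.
B to D spans three letter names (B-C-D), so the interval is some kind of third.
At 3 semitones, Bb2→Db3 falls one short of a major third: minor.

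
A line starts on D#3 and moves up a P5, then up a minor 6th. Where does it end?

D#3 up a perfect fifth → A#3 (7 semitones).
A minor sixth up from A#3 is F#4.

F#4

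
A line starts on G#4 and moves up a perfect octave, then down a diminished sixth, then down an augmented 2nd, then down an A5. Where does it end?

G#4 up a perfect octave → G#5 (12 semitones).
Down a diminished sixth from G#5: B##4 (7 semitones down).
An augmented second down from B##4 is A#4.
An augmented fifth down from A#4 is D4.

D4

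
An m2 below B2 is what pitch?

A#2

Counting two letter names down from B lands on A.
A minor second spans 1 semitone, so from B2 the target pitch is A#2.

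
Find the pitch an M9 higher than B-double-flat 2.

The ninth's letter: B up two letter names plus an octave → C.
Moving 14 semitones up from Bbb2 (the size of a major ninth) reaches Cb4.

C-flat 4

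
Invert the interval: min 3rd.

M6

Inverted interval numbers add to nine, so a third pairs with a sixth (3 + 6 = 9).
The quality also flips — minor becomes major — giving a major sixth.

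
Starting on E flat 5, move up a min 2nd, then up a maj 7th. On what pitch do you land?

E flat 6

Up a minor second from Eb5: Fb5 (1 semitone up).
Fb5 up a major seventh → Eb6 (11 semitones).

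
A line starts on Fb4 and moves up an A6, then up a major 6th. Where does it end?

An augmented sixth up from Fb4 is D5.
D5 up a major sixth → B5 (9 semitones).

B5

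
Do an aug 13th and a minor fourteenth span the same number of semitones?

An augmented thirteenth = 22 semitones = a minor fourteenth; enharmonically equal.

Yes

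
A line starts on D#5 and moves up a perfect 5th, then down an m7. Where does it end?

B#4

Up a perfect fifth from D#5: A#5 (7 semitones up).
Down a minor seventh from A#5: B#4 (10 semitones down).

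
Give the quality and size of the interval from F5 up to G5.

F to G spans two letter names (F-G) — that makes it a second of some quality.
Counting semitones, F5→G5 is 2, which is the major second.

major second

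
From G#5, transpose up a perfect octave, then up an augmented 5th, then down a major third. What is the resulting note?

B#6

A perfect octave up from G#5 is G#6.
An augmented fifth up from G#6 is D##7.
Down a major third from D##7: B#6 (4 semitones down).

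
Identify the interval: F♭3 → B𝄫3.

perfect fourth

F to B spans four letter names (F-G-A-B), so the interval is some kind of fourth.
Fb3 to Bbb3 is 5 semitones, matching the perfect fourth exactly, so the quality is perfect.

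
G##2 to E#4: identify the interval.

m13

G to E spans six letter names (G-A-B-C-D-E), plus an octave — that makes it a thirteenth of some quality.
At 20 semitones, G##2→E#4 falls one short of a major thirteenth: minor.
(Equivalently, a compound minor sixth: a minor sixth plus an octave.)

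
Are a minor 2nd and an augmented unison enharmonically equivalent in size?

A minor second spans 1 semitone, and an augmented unison also spans 1 semitone — they're enharmonic.

Yes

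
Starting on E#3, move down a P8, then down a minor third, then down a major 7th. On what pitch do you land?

E#3 down a perfect octave → E#2 (12 semitones).
E#2 down a minor third → C##2 (3 semitones).
A major seventh down from C##2 is D#1.

D#1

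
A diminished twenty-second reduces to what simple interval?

diminished octave

Subtracting seven from the interval number removes an octave: 22 − 14 = 8.
Quality carries through unchanged, so the simple form is a diminished octave.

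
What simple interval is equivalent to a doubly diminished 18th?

Each octave removed subtracts seven from the number: 18 − 14 = 4.
So a doubly diminished eighteenth is 2 octaves plus a doubly diminished fourth. The quality is unchanged.

dd4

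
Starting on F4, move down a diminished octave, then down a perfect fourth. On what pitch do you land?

Down a diminished octave from F4: F#3 (11 semitones down).
F#3 down a perfect fourth → C#3 (5 semitones).

C#3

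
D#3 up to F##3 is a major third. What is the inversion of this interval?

m6

Interval numbers invert to sum to nine: 3 + 6 = 9, so a third inverts to a sixth.
Quality inverts too: major becomes minor. That makes the inversion a minor sixth.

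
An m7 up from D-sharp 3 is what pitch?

The seventh takes the letter from D up to C.
A minor seventh spans 10 semitones, so from D#3 the target pitch is C#4.

C-sharp 4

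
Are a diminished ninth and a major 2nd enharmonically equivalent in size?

No

A diminished ninth is 12 semitones but a major second is 2 semitones — different sizes.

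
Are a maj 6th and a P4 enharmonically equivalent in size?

No

9 semitones (major sixth) vs 5 semitones (perfect fourth): not equal.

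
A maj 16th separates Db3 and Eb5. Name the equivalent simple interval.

Subtracting seven from the interval number removes an octave: 16 − 14 = 2.
That makes a major sixteenth a compound major second — 2 octaves plus a major second.

major 2nd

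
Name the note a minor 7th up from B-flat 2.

The seventh takes the letter from B up to A.
A minor seventh is 10 semitones; 10 semitones up from Bb2 gives Ab3.

A-flat 3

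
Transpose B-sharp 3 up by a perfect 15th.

The letter stays B (same as the start), shifted two octaves up.
A perfect fifteenth spans 24 semitones, so from B#3 the target pitch is B#5.

B-sharp 5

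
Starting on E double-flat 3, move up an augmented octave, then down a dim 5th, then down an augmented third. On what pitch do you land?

F flat 3

Up an augmented octave from Ebb3: Eb4 (13 semitones up).
Down a diminished fifth from Eb4: A3 (6 semitones down).
Down an augmented third from A3: Fb3 (5 semitones down).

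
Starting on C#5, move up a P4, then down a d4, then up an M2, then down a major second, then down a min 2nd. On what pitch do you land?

B##4

C#5 up a perfect fourth → F#5 (5 semitones).
A diminished fourth down from F#5 is C##5.
Up a major second from C##5: D##5 (2 semitones up).
D##5 down a major second → C##5 (2 semitones).
C##5 down a minor second → B##4 (1 semitone).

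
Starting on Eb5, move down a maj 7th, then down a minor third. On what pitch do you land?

Db4

A major seventh down from Eb5 is Fb4.
Down a minor third from Fb4: Db4 (3 semitones down).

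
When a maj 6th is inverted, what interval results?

Interval numbers invert to sum to nine: 6 + 3 = 9, so a sixth inverts to a third.
The quality also flips — major becomes minor — giving a minor third.

minor 3rd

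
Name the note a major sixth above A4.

F#5

Counting six letter names up from A lands on F.
A major sixth spans 9 semitones, so from A4 the target pitch is F#5.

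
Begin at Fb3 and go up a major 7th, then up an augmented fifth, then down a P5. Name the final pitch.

A major seventh up from Fb3 is Eb4.
Up an augmented fifth from Eb4: B4 (8 semitones up).
Down a perfect fifth from B4: E4 (7 semitones down).

E4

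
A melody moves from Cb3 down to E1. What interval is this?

diminished 13th

Descending from Cb3 to E1 is the same interval as ascending E1 to Cb3.
E to C spans six letter names (E-F-G-A-B-C), plus an octave — that makes it a thirteenth of some quality.
The major thirteenth is 21 semitones; here we have 19, two semitones narrower: diminished.
(Equivalently, a compound diminished sixth: a diminished sixth plus an octave.)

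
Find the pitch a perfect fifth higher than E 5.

The fifth takes the letter from E up to B.
A perfect fifth spans 7 semitones, so from E5 the target pitch is B5.

B 5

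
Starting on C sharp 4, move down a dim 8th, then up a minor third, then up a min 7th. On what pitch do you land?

D sharp 4

C#4 down a diminished octave → C##3 (11 semitones).
A minor third up from C##3 is E#3.
A minor seventh up from E#3 is D#4.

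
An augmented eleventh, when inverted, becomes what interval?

First reduce the compound augmented eleventh to its simple form, an augmented fourth.
Interval numbers invert to sum to nine: 4 + 5 = 9, so a fourth inverts to a fifth.
The quality also flips — augmented becomes diminished — giving a diminished fifth.

diminished fifth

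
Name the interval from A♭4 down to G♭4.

Descending from Ab4 to Gb4 is the same interval as ascending Gb4 to Ab4.
G to A spans two letter names (G-A): a second.
The major second spans 2 semitones, and Gb4 to Ab4 is exactly 2 semitones — so this is a major second.

major second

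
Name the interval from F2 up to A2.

F to A spans three letter names (F-G-A), so the interval is some kind of third.
Counting semitones, F2→A2 is 4, which is the major third.

major third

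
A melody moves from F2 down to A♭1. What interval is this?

Descending from F2 to Ab1 is the same interval as ascending Ab1 to F2.
A to F spans six letter names (A-B-C-D-E-F): a sixth.
The major sixth spans 9 semitones, and Ab1 to F2 is exactly 9 semitones — so this is a major sixth.

M6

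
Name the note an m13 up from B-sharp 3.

G-sharp 5

Counting six letter names plus an octave up from B lands on G.
A minor thirteenth is 20 semitones; 20 semitones up from B#3 gives G#5.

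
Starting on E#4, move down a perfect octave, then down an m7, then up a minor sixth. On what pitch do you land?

D#3

E#4 down a perfect octave → E#3 (12 semitones).
E#3 down a minor seventh → F##2 (10 semitones).
F##2 up a minor sixth → D#3 (8 semitones).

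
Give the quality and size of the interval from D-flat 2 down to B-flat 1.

minor 3rd

Descending from Db2 to Bb1 is the same interval as ascending Bb1 to Db2.
B to D spans three letter names (B-C-D): a third.
Bb1 to Db2 is 3 semitones, a half step short of the major third (4), so this is minor.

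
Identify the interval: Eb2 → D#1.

d9

Descending from Eb2 to D#1 is the same interval as ascending D#1 to Eb2.
D to E spans two letter names (D-E), plus an octave, so the interval is some kind of ninth.
The major ninth is 14 semitones; here we have 12, two semitones narrower: diminished.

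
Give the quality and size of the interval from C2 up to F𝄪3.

C to F spans four letter names (C-D-E-F), plus an octave, so the interval is some kind of eleventh.
A perfect eleventh would be 17 semitones; C2 to F##3 is 19, two semitones wider, so the interval is doubly augmented.
(Equivalently, a compound doubly augmented fourth: a doubly augmented fourth plus an octave.)

doubly augmented 11th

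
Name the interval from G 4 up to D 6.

perfect twelfth

G to D spans five letter names (G-A-B-C-D), plus an octave — that makes it a twelfth of some quality.
The perfect twelfth spans 19 semitones, and G4 to D6 is exactly 19 semitones — so this is a perfect twelfth.
(Equivalently, a compound perfect fifth: a perfect fifth plus an octave.)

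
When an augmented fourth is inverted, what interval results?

The rule of nine gives the new number: 9 − 4 = 5, so a fourth becomes a fifth.
The quality also flips — augmented becomes diminished — giving a diminished fifth.

diminished fifth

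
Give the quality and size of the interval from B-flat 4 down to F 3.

Descending from Bb4 to F3 is the same interval as ascending F3 to Bb4.
F to B spans four letter names (F-G-A-B), plus an octave: an eleventh.
Counting semitones, F3→Bb4 is 17, which is the perfect eleventh.
(Equivalently, a compound perfect fourth: a perfect fourth plus an octave.)

perfect 11th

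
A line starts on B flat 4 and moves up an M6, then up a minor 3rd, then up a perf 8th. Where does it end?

B flat 6

Up a major sixth from Bb4: G5 (9 semitones up).
A minor third up from G5 is Bb5.
Bb5 up a perfect octave → Bb6 (12 semitones).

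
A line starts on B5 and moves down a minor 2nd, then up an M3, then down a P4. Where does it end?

B5 down a minor second → A#5 (1 semitone).
A#5 up a major third → C##6 (4 semitones).
A perfect fourth down from C##6 is G##5.

G##5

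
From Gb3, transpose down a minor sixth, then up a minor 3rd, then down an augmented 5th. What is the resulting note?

Down a minor sixth from Gb3: Bb2 (8 semitones down).
Up a minor third from Bb2: Db3 (3 semitones up).
Db3 down an augmented fifth → Gbb2 (8 semitones).

Gbb2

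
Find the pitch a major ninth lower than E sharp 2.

D sharp 1

Counting two letter names plus an octave down from E lands on D.
Moving 14 semitones down from E#2 (the size of a major ninth) reaches D#1.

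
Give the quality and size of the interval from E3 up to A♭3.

E to A spans four letter names (E-F-G-A), so the interval is some kind of fourth.
E3 to Ab3 spans 4 semitones — one semitone narrower than the perfect fourth (5) — giving a diminished fourth.

d4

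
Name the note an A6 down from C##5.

The sixth takes the letter from C down to E.
An augmented sixth is 10 semitones; 10 semitones down from C##5 gives E4.

E4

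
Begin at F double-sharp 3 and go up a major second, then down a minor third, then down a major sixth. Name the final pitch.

G double-sharp 2

F##3 up a major second → G##3 (2 semitones).
Down a minor third from G##3: E##3 (3 semitones down).
Down a major sixth from E##3: G##2 (9 semitones down).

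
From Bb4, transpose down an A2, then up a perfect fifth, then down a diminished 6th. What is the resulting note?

G4

Bb4 down an augmented second → Abb4 (3 semitones).
Abb4 up a perfect fifth → Ebb5 (7 semitones).
A diminished sixth down from Ebb5 is G4.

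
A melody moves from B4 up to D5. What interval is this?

B to D spans three letter names (B-C-D) — that makes it a third of some quality.
B4 to D5 is 3 semitones, a half step short of the major third (4), so this is minor.

minor third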